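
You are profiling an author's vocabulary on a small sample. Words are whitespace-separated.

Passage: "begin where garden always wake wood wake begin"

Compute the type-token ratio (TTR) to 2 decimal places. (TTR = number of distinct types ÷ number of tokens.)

N = 8 tokens, V = 6 types.
TTR = V / N = 6 / 8 = 0.75

0.75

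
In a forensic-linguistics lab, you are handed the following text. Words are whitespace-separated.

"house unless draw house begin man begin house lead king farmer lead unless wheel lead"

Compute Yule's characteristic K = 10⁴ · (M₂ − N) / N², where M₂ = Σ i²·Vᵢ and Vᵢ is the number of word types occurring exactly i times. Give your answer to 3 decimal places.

Frequencies: house:3, lead:3, unless:2, begin:2, draw:1, man:1, king:1, farmer:1, wheel:1
N = 15. Frequency spectrum: V_1=5, V_2=2, V_3=2
M₂ = 1²·5 + 2²·2 + 3²·2 = 31
K = 10000 × (31 − 15) / 15² = 711.111

711.111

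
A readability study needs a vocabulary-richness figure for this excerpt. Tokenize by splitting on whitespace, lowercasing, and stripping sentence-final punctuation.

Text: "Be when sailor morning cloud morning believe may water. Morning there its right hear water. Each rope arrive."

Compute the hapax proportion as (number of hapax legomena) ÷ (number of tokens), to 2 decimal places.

0.72

Frequencies: morning:3, water:2, be:1, when:1, sailor:1, cloud:1, believe:1, may:1, there:1, its:1, right:1, hear:1, each:1, rope:1, arrive:1
Hapax count = 13; token count = 18.
Ratio = 13 / 18 = 0.72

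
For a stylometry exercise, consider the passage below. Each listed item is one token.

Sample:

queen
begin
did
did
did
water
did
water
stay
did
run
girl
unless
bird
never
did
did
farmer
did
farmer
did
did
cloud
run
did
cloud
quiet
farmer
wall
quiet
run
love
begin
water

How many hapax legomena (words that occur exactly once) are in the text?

8

Frequencies: did:11, water:3, run:3, farmer:3, begin:2, cloud:2, quiet:2, queen:1, stay:1, girl:1, unless:1, bird:1, never:1, wall:1, love:1
Hapax (freq=1): bird, girl, love, never, queen, stay, unless, wall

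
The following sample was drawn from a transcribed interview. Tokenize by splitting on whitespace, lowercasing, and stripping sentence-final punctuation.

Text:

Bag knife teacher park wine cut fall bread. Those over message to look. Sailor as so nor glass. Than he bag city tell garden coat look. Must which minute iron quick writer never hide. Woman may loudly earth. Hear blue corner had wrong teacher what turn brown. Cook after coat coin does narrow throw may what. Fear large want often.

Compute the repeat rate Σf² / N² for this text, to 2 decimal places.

0.02

Frequencies: bag:2, teacher:2, look:2, coat:2, may:2, what:2, knife:1, park:1, wine:1, cut:1, fall:1, bread:1, those:1, over:1, message:1, to:1, sailor:1, as:1, so:1, nor:1, … (34 more, each freq 1)
Σf² = 72; N² = 3600
Repeat rate = 72 / 3600 = 0.02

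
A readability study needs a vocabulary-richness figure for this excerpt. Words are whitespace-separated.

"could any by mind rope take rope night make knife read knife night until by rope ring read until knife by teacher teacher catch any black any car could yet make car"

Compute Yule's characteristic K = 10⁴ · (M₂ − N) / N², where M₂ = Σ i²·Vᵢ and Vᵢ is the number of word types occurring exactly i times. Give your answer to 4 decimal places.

Frequencies: any:3, by:3, rope:3, knife:3, could:2, night:2, make:2, read:2, until:2, teacher:2, car:2, mind:1, take:1, ring:1, catch:1, black:1, yet:1
N = 32. Frequency spectrum: V_1=6, V_2=7, V_3=4
M₂ = 1²·6 + 2²·7 + 3²·4 = 70
K = 10000 × (70 − 32) / 32² = 371.0938

371.0938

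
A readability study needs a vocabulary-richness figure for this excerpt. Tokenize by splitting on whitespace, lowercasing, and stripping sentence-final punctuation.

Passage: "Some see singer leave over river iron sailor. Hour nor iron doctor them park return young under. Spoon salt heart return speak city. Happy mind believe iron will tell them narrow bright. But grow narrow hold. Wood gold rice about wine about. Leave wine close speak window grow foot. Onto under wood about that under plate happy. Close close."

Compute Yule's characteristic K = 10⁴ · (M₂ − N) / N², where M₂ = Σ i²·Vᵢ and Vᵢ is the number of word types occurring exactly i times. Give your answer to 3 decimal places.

120.655

Frequencies: iron:3, under:3, about:3, close:3, leave:2, them:2, return:2, speak:2, happy:2, narrow:2, grow:2, wood:2, wine:2, some:1, see:1, singer:1, over:1, river:1, sailor:1, hour:1, … (22 more, each freq 1)
N = 59. Frequency spectrum: V_1=29, V_2=9, V_3=4
M₂ = 1²·29 + 2²·9 + 3²·4 = 101
K = 10000 × (101 − 59) / 59² = 120.655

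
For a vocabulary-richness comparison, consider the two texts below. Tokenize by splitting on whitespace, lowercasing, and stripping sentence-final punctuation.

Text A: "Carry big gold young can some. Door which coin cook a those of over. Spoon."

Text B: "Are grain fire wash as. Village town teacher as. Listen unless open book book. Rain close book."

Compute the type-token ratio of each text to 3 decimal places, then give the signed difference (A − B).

TTR(A) = 15/15 = 1.000
TTR(B) = 14/17 = 0.824
Difference = 1.000 − 0.824 = 0.176

0.176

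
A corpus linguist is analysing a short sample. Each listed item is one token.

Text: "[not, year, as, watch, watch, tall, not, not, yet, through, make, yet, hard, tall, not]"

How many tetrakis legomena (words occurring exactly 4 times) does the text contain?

1

Frequencies: not:4, watch:2, tall:2, yet:2, year:1, as:1, through:1, make:1, hard:1
Words with frequency 4: not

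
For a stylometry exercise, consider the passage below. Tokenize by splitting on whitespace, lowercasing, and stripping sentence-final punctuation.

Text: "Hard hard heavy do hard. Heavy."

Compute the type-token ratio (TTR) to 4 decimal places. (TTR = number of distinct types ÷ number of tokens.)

0.5000

N = 6 tokens, V = 3 types.
TTR = V / N = 3 / 6 = 0.5000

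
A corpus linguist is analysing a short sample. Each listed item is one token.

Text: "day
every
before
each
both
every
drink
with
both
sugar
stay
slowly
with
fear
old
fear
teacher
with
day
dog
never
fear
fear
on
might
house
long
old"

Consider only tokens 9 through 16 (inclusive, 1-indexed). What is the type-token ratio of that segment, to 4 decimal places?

Segment tokens 9–16: both, sugar, stay, slowly, with, fear, old, fear
Segment N = 8, segment V = 7.
TTR = 7 / 8 = 0.8750

0.8750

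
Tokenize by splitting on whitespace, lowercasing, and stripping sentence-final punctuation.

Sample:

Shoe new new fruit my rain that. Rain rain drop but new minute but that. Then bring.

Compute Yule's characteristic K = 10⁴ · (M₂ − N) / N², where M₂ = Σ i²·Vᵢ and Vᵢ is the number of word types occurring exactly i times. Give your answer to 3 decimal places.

553.633

Frequencies: new:3, rain:3, that:2, but:2, shoe:1, fruit:1, my:1, drop:1, minute:1, then:1, bring:1
N = 17. Frequency spectrum: V_1=7, V_2=2, V_3=2
M₂ = 1²·7 + 2²·2 + 3²·2 = 33
K = 10000 × (33 − 17) / 17² = 553.633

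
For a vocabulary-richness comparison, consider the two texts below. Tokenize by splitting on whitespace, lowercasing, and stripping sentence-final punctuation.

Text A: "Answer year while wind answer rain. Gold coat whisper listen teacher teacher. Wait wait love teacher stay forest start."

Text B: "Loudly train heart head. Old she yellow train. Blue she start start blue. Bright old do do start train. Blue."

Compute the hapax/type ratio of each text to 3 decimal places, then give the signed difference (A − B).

0.345

A: hapax=12, V=15, ratio=0.800
B: hapax=5, V=11, ratio=0.455
Difference = 0.800 − 0.455 = 0.345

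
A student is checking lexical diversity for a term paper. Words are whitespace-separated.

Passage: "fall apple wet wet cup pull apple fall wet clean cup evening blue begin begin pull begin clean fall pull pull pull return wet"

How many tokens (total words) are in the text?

Tokens: fall, apple, wet, wet, cup, pull, apple, fall, wet, clean, cup, evening, blue, begin, begin, pull, begin, clean, fall, pull, pull, pull, return, wet
N = 24

24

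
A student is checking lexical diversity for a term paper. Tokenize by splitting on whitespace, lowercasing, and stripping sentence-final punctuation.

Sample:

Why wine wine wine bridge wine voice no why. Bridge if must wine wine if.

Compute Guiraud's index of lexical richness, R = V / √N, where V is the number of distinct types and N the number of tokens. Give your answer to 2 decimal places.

N = 15, V = 7.
√N = 3.872983
R = 7 / 3.872983 = 1.81

1.81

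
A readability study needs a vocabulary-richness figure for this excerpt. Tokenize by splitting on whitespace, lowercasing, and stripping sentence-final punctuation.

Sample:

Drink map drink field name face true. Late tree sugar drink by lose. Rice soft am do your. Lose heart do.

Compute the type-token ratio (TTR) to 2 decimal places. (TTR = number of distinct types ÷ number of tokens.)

0.81

N = 21 tokens, V = 17 types.
TTR = V / N = 17 / 21 = 0.81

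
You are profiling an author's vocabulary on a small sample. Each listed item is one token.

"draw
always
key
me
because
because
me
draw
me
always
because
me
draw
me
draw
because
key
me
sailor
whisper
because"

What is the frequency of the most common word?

Frequencies: me:6, because:5, draw:4, always:2, key:2, sailor:1, whisper:1
Most common: 'me' with frequency 6.

6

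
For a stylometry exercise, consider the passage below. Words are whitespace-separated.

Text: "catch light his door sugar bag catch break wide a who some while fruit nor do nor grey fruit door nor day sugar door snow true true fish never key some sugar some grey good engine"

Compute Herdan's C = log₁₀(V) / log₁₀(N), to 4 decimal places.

N = 36, V = 24.
log₁₀(V) = 1.380211, log₁₀(N) = 1.556303
C = 1.380211 / 1.556303 = 0.8869

0.8869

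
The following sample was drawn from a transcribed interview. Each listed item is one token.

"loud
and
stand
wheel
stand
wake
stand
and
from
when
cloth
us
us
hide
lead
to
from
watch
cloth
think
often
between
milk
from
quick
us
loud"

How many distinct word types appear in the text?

18

Distinct types: {and, between, cloth, from, hide, lead, loud, milk, often, quick, stand, think, to, us, wake, watch, wheel, when}
V = 18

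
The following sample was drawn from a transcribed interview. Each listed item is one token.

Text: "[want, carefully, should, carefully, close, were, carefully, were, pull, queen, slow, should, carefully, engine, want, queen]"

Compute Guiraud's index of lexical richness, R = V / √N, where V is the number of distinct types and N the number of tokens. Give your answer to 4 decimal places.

2.2500

N = 16, V = 9.
√N = 4.000000
R = 9 / 4.000000 = 2.2500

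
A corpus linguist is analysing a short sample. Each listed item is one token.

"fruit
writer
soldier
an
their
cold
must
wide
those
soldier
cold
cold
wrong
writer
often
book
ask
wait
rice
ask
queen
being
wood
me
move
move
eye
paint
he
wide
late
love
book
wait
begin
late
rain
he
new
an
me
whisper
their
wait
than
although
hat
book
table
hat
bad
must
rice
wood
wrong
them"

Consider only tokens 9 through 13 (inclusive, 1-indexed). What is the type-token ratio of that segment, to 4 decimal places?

Segment tokens 9–13: those, soldier, cold, cold, wrong
Segment N = 5, segment V = 4.
TTR = 4 / 5 = 0.8000

0.8000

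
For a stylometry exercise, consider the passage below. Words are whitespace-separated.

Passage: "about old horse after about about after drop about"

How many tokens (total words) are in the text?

Tokens: about, old, horse, after, about, about, after, drop, about
N = 9

9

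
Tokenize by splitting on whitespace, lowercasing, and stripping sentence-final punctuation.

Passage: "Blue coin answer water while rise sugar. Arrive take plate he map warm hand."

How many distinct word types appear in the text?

Distinct types: {answer, arrive, blue, coin, hand, he, map, plate, rise, sugar, take, warm, water, while}
V = 14

14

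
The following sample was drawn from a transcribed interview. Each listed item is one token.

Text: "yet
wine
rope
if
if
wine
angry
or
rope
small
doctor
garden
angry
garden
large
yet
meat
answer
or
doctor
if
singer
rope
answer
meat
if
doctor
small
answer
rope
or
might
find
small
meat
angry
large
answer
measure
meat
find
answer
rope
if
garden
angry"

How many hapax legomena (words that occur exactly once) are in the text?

3

Frequencies: rope:5, if:5, answer:5, angry:4, meat:4, or:3, small:3, doctor:3, garden:3, yet:2, wine:2, large:2, find:2, singer:1, might:1, measure:1
Hapax (freq=1): measure, might, singer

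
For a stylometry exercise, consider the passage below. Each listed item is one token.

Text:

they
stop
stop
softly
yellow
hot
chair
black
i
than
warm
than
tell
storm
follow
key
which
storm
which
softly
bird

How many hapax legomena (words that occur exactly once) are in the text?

11

Frequencies: stop:2, softly:2, than:2, storm:2, which:2, they:1, yellow:1, hot:1, chair:1, black:1, i:1, warm:1, tell:1, follow:1, key:1, bird:1
Hapax (freq=1): bird, black, chair, follow, hot, i, key, tell, they, warm, yellow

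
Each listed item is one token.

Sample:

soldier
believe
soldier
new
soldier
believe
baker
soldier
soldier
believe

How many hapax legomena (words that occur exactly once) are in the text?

Frequencies: soldier:5, believe:3, new:1, baker:1
Hapax (freq=1): baker, new

2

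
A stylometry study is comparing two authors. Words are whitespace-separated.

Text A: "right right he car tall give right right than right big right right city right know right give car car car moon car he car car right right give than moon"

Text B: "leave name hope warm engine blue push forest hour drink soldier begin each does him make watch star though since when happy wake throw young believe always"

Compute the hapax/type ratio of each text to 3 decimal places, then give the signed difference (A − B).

-0.600

A: hapax=4, V=10, ratio=0.400
B: hapax=27, V=27, ratio=1.000
Difference = 0.400 − 1.000 = -0.600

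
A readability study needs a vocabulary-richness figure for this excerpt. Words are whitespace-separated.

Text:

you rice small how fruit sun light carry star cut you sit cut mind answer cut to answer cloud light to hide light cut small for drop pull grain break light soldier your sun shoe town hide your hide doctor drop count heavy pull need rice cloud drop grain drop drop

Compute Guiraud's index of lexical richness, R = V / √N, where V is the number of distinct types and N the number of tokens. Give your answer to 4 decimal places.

4.0608

N = 51, V = 29.
√N = 7.141428
R = 29 / 7.141428 = 4.0608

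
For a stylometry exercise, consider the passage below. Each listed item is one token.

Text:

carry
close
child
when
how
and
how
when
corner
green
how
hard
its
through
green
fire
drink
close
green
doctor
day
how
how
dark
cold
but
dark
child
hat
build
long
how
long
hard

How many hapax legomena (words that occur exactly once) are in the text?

13

Frequencies: how:6, green:3, close:2, child:2, when:2, hard:2, dark:2, long:2, carry:1, and:1, corner:1, its:1, through:1, fire:1, drink:1, doctor:1, day:1, cold:1, but:1, hat:1, … (1 more, each freq 1)
Hapax (freq=1): and, build, but, carry, cold, corner, day, doctor, drink, fire, hat, its, through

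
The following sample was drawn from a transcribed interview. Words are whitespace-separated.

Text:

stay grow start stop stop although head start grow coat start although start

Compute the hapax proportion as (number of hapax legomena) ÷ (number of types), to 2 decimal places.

Frequencies: start:4, grow:2, stop:2, although:2, stay:1, head:1, coat:1
Hapax count = 3; type count = 7.
Ratio = 3 / 7 = 0.43

0.43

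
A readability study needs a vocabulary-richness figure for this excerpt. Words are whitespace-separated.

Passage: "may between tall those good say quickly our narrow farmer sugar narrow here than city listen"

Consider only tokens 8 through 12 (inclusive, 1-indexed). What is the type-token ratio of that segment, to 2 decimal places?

Segment tokens 8–12: our, narrow, farmer, sugar, narrow
Segment N = 5, segment V = 4.
TTR = 4 / 5 = 0.80

0.80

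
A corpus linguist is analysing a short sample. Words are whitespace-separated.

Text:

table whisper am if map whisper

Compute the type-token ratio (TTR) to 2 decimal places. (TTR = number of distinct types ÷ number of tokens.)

N = 6 tokens, V = 5 types.
TTR = V / N = 5 / 6 = 0.83

0.83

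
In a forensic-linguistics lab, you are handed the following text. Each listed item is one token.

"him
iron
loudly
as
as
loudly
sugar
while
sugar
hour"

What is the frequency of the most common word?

Frequencies: loudly:2, as:2, sugar:2, him:1, iron:1, while:1, hour:1
Most common: 'loudly' with frequency 2.

2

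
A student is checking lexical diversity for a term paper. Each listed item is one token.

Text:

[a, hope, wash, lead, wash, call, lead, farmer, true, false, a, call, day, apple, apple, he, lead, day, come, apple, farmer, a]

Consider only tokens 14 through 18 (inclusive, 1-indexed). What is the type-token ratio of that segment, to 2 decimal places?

0.80

Segment tokens 14–18: apple, apple, he, lead, day
Segment N = 5, segment V = 4.
TTR = 4 / 5 = 0.80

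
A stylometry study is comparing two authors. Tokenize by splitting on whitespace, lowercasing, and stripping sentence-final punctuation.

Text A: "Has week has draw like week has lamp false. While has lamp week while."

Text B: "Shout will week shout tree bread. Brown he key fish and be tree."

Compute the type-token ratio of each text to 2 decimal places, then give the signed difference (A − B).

-0.35

TTR(A) = 7/14 = 0.50
TTR(B) = 11/13 = 0.85
Difference = 0.50 − 0.85 = -0.35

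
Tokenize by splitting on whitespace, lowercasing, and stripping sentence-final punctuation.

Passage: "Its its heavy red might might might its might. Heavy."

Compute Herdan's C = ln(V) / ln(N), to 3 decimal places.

N = 10, V = 4.
ln(V) = 1.386294, ln(N) = 2.302585
C = 1.386294 / 2.302585 = 0.602

0.602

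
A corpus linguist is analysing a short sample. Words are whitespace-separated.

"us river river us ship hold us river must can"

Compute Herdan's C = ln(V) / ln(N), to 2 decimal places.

N = 10, V = 6.
ln(V) = 1.791759, ln(N) = 2.302585
C = 1.791759 / 2.302585 = 0.78

0.78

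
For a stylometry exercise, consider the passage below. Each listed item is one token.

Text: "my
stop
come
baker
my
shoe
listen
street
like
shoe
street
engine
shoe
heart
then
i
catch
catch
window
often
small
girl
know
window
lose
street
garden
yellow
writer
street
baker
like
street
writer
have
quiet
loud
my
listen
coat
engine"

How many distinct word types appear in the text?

26

Distinct types: {baker, catch, coat, come, engine, garden, girl, have, heart, i, know, like, listen, lose, loud, my, often, quiet, shoe, small, stop, street, then, window, writer, yellow}
V = 26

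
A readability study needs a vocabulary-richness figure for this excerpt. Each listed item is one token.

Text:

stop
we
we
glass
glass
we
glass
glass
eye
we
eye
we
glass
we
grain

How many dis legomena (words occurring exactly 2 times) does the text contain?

Frequencies: we:6, glass:5, eye:2, stop:1, grain:1
Words with frequency 2: eye

1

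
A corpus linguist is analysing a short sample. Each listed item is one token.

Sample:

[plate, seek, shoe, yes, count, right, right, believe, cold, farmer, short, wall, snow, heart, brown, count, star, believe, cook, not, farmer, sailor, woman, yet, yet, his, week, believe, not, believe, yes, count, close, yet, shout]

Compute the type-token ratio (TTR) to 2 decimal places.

N = 35 tokens, V = 24 types.
TTR = V / N = 24 / 35 = 0.69

0.69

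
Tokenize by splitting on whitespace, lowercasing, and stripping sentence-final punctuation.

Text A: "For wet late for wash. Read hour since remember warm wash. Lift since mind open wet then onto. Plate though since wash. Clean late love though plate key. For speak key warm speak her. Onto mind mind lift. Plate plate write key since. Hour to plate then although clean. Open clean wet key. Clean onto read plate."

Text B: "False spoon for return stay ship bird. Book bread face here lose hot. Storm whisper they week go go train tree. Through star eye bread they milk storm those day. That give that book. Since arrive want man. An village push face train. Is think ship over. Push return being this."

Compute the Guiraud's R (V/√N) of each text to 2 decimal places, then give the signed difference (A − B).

A: V=24, N=57, R=3.18
B: V=40, N=51, R=5.60
Difference = 3.18 − 5.60 = -2.42

-2.42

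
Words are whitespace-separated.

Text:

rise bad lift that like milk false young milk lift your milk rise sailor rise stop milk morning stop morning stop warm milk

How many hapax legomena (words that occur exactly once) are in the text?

Frequencies: milk:5, rise:3, stop:3, lift:2, morning:2, bad:1, that:1, like:1, false:1, young:1, your:1, sailor:1, warm:1
Hapax (freq=1): bad, false, like, sailor, that, warm, young, your

8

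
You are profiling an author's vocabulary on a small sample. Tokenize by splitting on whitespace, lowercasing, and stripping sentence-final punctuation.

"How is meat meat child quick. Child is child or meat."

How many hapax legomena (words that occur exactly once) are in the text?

Frequencies: meat:3, child:3, is:2, how:1, quick:1, or:1
Hapax (freq=1): how, or, quick

3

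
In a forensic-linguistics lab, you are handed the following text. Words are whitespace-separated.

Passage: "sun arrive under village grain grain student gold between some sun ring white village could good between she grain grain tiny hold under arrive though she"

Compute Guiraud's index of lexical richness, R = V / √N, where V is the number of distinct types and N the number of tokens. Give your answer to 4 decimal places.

N = 26, V = 17.
√N = 5.099020
R = 17 / 5.099020 = 3.3340

3.3340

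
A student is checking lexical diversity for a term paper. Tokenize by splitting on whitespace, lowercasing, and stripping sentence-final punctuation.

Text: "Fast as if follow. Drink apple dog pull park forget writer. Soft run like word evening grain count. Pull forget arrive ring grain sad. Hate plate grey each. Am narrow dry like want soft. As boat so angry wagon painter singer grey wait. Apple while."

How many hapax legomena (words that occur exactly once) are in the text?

Frequencies: as:2, apple:2, pull:2, forget:2, soft:2, like:2, grain:2, grey:2, fast:1, if:1, follow:1, drink:1, dog:1, park:1, writer:1, run:1, word:1, evening:1, count:1, arrive:1, … (17 more, each freq 1)
Hapax (freq=1): am, angry, arrive, boat, count, dog, drink, dry, each, evening, fast, follow, hate, if, narrow, painter, park, plate, ring, run, sad, singer, so, wagon, wait, want, while, word, writer

29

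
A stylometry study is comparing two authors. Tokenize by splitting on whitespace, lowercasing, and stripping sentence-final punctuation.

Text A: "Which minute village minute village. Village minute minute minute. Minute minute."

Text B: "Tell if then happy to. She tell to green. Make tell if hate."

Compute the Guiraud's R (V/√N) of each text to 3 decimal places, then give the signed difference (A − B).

-1.591

A: V=3, N=11, R=0.905
B: V=9, N=13, R=2.496
Difference = 0.905 − 2.496 = -1.591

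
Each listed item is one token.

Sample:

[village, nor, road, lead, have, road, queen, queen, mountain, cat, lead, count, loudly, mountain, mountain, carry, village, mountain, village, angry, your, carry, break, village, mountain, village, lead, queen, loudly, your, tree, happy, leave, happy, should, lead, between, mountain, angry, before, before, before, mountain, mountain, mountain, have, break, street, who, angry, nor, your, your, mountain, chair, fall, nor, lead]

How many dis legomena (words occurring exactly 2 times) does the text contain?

Frequencies: mountain:10, village:5, lead:5, your:4, nor:3, queen:3, angry:3, before:3, road:2, have:2, loudly:2, carry:2, break:2, happy:2, cat:1, count:1, tree:1, leave:1, should:1, between:1, … (4 more, each freq 1)
Words with frequency 2: break, carry, happy, have, loudly, road

6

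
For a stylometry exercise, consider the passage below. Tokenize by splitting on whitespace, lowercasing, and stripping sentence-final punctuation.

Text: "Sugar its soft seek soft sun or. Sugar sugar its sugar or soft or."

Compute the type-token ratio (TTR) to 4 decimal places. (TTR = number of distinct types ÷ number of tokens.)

0.4286

N = 14 tokens, V = 6 types.
TTR = V / N = 6 / 14 = 0.4286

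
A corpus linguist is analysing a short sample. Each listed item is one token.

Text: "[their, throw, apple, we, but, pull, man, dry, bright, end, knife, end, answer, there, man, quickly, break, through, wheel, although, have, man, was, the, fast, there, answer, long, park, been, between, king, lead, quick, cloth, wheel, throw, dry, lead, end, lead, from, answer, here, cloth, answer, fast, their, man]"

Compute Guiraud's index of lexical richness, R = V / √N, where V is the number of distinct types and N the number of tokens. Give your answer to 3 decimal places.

N = 49, V = 32.
√N = 7.000000
R = 32 / 7.000000 = 4.571

4.571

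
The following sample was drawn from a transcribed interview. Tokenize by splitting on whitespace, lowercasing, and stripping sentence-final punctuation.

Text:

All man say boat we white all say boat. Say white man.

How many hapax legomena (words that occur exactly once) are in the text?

1

Frequencies: say:3, all:2, man:2, boat:2, white:2, we:1
Hapax (freq=1): we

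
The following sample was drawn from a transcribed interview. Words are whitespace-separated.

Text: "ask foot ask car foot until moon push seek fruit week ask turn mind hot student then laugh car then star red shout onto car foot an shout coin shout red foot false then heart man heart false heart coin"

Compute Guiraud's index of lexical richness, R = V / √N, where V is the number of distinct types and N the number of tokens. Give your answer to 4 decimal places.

N = 40, V = 24.
√N = 6.324555
R = 24 / 6.324555 = 3.7947

3.7947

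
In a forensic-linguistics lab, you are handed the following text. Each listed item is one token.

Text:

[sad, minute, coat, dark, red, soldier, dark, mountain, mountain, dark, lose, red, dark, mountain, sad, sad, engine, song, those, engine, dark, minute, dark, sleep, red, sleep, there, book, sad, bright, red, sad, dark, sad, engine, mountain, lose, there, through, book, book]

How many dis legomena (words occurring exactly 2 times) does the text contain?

4

Frequencies: dark:7, sad:6, red:4, mountain:4, engine:3, book:3, minute:2, lose:2, sleep:2, there:2, coat:1, soldier:1, song:1, those:1, bright:1, through:1
Words with frequency 2: lose, minute, sleep, there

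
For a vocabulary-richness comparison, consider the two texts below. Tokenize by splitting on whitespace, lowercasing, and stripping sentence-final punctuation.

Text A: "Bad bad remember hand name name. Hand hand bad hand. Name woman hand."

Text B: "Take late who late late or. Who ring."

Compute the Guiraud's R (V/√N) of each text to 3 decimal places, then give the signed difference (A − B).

A: V=5, N=13, R=1.387
B: V=5, N=8, R=1.768
Difference = 1.387 − 1.768 = -0.381

-0.381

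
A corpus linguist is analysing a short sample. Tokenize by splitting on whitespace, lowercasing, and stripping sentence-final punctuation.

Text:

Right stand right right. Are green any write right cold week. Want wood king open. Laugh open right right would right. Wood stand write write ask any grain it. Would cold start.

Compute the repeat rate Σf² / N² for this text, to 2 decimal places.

Frequencies: right:7, write:3, stand:2, any:2, cold:2, wood:2, open:2, would:2, are:1, green:1, week:1, want:1, king:1, laugh:1, ask:1, grain:1, it:1, start:1
Σf² = 92; N² = 1024
Repeat rate = 92 / 1024 = 0.09

0.09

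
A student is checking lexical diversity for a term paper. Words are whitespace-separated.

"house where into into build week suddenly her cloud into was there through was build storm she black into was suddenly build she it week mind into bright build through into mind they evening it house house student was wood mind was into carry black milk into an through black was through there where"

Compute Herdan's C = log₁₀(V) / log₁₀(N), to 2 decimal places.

0.80

N = 54, V = 24.
log₁₀(V) = 1.380211, log₁₀(N) = 1.732394
C = 1.380211 / 1.732394 = 0.80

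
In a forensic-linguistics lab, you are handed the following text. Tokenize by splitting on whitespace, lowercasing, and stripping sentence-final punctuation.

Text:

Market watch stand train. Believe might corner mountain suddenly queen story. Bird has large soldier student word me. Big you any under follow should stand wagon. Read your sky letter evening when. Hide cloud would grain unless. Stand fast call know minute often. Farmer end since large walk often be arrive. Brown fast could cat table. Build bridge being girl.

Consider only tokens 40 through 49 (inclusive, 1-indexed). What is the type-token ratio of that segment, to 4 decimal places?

0.9000

Segment tokens 40–49: call, know, minute, often, farmer, end, since, large, walk, often
Segment N = 10, segment V = 9.
TTR = 9 / 10 = 0.9000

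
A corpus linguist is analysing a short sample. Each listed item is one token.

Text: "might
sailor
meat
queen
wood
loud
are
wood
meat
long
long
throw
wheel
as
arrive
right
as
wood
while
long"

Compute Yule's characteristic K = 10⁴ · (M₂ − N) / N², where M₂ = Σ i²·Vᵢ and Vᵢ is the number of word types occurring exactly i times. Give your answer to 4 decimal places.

400.0000

Frequencies: wood:3, long:3, meat:2, as:2, might:1, sailor:1, queen:1, loud:1, are:1, throw:1, wheel:1, arrive:1, right:1, while:1
N = 20. Frequency spectrum: V_1=10, V_2=2, V_3=2
M₂ = 1²·10 + 2²·2 + 3²·2 = 36
K = 10000 × (36 − 20) / 20² = 400.0000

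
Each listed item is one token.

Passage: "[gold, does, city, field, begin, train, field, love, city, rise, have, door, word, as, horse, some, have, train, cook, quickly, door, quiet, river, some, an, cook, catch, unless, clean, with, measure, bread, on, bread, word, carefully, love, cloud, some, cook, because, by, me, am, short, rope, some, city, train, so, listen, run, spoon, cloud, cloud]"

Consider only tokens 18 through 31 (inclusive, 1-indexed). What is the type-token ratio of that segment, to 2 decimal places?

0.93

Segment tokens 18–31: train, cook, quickly, door, quiet, river, some, an, cook, catch, unless, clean, with, measure
Segment N = 14, segment V = 13.
TTR = 13 / 14 = 0.93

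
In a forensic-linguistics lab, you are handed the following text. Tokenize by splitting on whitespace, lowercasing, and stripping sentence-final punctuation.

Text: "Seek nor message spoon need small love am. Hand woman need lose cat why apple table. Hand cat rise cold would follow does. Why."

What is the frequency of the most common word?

Frequencies: need:2, hand:2, cat:2, why:2, seek:1, nor:1, message:1, spoon:1, small:1, love:1, am:1, woman:1, lose:1, apple:1, table:1, rise:1, cold:1, would:1, follow:1, does:1
Most common: 'need' with frequency 2.

2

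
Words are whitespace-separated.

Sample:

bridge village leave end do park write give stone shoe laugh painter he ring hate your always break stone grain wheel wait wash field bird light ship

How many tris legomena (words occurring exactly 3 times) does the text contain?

Frequencies: stone:2, bridge:1, village:1, leave:1, end:1, do:1, park:1, write:1, give:1, shoe:1, laugh:1, painter:1, he:1, ring:1, hate:1, your:1, always:1, break:1, grain:1, wheel:1, … (6 more, each freq 1)
Words with frequency 3: (none)

0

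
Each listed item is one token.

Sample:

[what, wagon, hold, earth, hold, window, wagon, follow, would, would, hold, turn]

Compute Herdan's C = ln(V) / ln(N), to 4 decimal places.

0.8368

N = 12, V = 8.
ln(V) = 2.079442, ln(N) = 2.484907
C = 2.079442 / 2.484907 = 0.8368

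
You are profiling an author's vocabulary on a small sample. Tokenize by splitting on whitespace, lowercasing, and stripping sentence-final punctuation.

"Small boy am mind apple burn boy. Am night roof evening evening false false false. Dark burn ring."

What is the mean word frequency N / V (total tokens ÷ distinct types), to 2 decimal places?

1.50

N = 18 tokens, V = 12 types.
Mean frequency = N / V = 18 / 12 = 1.50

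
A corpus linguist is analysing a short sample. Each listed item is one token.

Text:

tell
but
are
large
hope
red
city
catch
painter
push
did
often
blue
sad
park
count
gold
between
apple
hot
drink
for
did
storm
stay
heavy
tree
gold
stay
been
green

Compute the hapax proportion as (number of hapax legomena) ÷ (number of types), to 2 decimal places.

Frequencies: did:2, gold:2, stay:2, tell:1, but:1, are:1, large:1, hope:1, red:1, city:1, catch:1, painter:1, push:1, often:1, blue:1, sad:1, park:1, count:1, between:1, apple:1, … (8 more, each freq 1)
Hapax count = 25; type count = 28.
Ratio = 25 / 28 = 0.89

0.89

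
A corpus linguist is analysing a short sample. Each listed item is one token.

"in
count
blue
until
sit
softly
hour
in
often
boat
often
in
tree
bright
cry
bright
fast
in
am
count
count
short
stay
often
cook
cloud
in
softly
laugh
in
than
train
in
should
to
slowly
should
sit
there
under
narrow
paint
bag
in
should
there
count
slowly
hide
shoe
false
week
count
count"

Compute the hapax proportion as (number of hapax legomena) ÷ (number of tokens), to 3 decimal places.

Frequencies: in:8, count:6, often:3, should:3, sit:2, softly:2, bright:2, slowly:2, there:2, blue:1, until:1, hour:1, boat:1, tree:1, cry:1, fast:1, am:1, short:1, stay:1, cook:1, … (13 more, each freq 1)
Hapax count = 24; token count = 54.
Ratio = 24 / 54 = 0.444

0.444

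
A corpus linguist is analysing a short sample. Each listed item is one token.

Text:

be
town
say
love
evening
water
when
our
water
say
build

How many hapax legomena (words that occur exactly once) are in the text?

Frequencies: say:2, water:2, be:1, town:1, love:1, evening:1, when:1, our:1, build:1
Hapax (freq=1): be, build, evening, love, our, town, when

7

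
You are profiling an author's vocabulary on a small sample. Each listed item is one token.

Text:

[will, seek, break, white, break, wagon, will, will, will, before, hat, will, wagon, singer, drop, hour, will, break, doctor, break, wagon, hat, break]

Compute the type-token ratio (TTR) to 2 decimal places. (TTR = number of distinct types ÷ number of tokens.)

0.48

N = 23 tokens, V = 11 types.
TTR = V / N = 11 / 23 = 0.48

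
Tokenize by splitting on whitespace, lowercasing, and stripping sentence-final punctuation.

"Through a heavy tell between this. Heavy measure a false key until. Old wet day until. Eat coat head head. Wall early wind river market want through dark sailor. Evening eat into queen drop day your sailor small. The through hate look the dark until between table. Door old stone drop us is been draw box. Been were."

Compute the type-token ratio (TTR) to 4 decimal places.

N = 58 tokens, V = 42 types.
TTR = V / N = 42 / 58 = 0.7241

0.7241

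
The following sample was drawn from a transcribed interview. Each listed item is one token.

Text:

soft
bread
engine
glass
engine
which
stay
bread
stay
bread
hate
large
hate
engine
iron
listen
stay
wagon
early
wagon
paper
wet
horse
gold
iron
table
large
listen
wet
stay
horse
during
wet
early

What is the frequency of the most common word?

4

Frequencies: stay:4, bread:3, engine:3, wet:3, hate:2, large:2, iron:2, listen:2, wagon:2, early:2, horse:2, soft:1, glass:1, which:1, paper:1, gold:1, table:1, during:1
Most common: 'stay' with frequency 4.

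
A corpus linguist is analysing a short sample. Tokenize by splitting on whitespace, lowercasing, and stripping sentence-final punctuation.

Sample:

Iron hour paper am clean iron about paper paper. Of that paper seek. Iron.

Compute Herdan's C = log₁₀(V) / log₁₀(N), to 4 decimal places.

N = 14, V = 9.
log₁₀(V) = 0.954243, log₁₀(N) = 1.146128
C = 0.954243 / 1.146128 = 0.8326

0.8326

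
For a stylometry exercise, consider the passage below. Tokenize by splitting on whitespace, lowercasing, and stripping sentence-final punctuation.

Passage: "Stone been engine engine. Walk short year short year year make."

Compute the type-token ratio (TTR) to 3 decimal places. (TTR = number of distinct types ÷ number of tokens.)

N = 11 tokens, V = 7 types.
TTR = V / N = 7 / 11 = 0.636

0.636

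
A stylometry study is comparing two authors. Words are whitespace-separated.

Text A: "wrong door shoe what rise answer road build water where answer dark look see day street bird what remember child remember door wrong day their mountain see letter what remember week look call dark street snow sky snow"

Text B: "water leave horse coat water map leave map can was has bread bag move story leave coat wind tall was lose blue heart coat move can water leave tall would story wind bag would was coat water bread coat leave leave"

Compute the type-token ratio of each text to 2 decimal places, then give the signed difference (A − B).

0.22

TTR(A) = 25/38 = 0.66
TTR(B) = 18/41 = 0.44
Difference = 0.66 − 0.44 = 0.22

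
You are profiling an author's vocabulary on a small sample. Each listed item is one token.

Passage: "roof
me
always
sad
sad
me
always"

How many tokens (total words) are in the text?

Tokens: roof, me, always, sad, sad, me, always
N = 7

7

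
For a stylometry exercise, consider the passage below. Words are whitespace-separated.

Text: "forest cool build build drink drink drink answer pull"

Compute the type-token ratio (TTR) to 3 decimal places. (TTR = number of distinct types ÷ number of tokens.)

0.667

N = 9 tokens, V = 6 types.
TTR = V / N = 6 / 9 = 0.667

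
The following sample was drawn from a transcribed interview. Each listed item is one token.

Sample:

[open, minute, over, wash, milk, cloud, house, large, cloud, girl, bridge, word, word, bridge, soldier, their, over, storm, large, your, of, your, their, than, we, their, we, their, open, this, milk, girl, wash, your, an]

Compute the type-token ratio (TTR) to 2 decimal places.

N = 35 tokens, V = 20 types.
TTR = V / N = 20 / 35 = 0.57

0.57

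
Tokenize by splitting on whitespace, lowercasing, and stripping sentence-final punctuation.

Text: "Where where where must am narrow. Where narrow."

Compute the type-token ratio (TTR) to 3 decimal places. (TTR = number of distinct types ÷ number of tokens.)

N = 8 tokens, V = 4 types.
TTR = V / N = 4 / 8 = 0.500

0.500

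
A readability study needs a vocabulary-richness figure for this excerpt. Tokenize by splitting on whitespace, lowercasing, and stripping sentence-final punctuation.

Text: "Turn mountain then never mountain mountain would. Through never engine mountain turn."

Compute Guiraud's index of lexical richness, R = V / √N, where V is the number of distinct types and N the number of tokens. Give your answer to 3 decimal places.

2.021

N = 12, V = 7.
√N = 3.464102
R = 7 / 3.464102 = 2.021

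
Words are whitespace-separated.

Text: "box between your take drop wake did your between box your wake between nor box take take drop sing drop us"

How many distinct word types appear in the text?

Distinct types: {between, box, did, drop, nor, sing, take, us, wake, your}
V = 10

10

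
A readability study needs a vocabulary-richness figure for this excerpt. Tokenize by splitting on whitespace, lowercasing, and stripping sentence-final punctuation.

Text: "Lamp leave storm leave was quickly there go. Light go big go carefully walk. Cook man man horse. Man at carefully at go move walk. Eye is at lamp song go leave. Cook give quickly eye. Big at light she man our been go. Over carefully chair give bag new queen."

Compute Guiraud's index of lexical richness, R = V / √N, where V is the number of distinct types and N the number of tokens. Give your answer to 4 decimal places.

N = 51, V = 28.
√N = 7.141428
R = 28 / 7.141428 = 3.9208

3.9208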